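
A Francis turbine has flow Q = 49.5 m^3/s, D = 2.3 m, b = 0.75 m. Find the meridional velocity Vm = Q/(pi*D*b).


Vm = 49.5 / (pi * 2.3 * 0.75) = 9.1341 m/s


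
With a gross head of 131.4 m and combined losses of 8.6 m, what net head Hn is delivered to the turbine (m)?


Hn = 131.4 - 8.6 = 122.8000 m


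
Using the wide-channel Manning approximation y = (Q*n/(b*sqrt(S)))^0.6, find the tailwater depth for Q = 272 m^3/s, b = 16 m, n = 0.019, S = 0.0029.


y = (272 * 0.019 / (16 * 0.0029^0.5))^0.6 = 2.9296 m


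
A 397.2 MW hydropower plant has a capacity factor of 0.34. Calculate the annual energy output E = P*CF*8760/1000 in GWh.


E = 397.2 * 0.34 * 8760 / 1000 = 1183.0205 GWh


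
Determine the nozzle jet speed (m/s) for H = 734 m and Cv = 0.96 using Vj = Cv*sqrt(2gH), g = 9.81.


Vj = 0.96 * sqrt(2*9.81*734) = 115.2043 m/s


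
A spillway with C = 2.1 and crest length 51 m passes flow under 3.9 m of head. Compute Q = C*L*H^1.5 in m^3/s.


Q = 2.1 * 51 * 3.9^1.5 = 824.8717 m^3/s


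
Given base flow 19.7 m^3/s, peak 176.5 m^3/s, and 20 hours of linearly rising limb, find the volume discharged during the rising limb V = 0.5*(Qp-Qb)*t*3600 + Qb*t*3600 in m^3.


V = 0.5*(176.5 - 19.7)*20*3600 + 19.7*20*3600 = 7.0632e+06 m^3


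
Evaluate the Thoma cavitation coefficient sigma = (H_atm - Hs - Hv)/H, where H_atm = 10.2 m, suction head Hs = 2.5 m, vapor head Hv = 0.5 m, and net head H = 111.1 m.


sigma = (10.2 - 2.5 - 0.5) / 111.1 = 0.0648


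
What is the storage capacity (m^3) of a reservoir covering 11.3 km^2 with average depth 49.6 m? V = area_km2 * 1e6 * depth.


V = 11.3 * 1e6 * 49.6 = 5.6048e+08 m^3


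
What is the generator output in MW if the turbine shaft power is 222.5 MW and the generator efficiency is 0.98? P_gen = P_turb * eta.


P_gen = 222.5 * 0.98 = 218.0500 MW


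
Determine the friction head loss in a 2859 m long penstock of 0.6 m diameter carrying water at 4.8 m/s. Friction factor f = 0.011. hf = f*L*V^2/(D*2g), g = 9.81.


hf = 0.011 * 2859 * 4.8^2 / (0.6 * 2 * 9.81) = 61.5516 m


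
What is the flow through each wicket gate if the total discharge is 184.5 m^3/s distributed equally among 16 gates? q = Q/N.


q = 184.5 / 16 = 11.5312 m^3/s


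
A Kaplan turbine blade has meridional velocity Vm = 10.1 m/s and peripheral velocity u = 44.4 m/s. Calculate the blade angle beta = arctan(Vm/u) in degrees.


beta = arctan(10.1 / 44.4) = 12.8154 degrees


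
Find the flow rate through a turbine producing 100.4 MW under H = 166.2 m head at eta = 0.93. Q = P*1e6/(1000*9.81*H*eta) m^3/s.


Q = 100.4 * 1e6 / (1000 * 9.81 * 166.2 * 0.93) = 66.2141 m^3/s


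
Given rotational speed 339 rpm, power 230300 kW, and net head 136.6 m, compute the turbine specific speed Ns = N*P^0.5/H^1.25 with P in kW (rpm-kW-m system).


Ns = 339 * 230300^0.5 / 136.6^1.25 = 348.3640


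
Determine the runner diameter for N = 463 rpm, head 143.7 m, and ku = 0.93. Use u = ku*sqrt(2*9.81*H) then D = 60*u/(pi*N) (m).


u = 0.93 * sqrt(2*9.81*143.7) = 49.3811 m/s
D = 60 * 49.3811 / (pi * 463) = 2.0370 m


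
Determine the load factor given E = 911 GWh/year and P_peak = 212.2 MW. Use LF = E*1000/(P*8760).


LF = 911 * 1000 / (212.2 * 8760) = 0.4901


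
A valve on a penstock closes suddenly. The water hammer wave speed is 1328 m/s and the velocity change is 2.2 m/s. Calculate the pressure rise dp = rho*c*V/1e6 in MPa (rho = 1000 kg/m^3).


dp = 1000 * 1328 * 2.2 / 1e6 = 2.9216 MPa


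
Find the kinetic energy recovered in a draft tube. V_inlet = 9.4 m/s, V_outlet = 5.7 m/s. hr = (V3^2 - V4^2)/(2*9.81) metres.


hr = (9.4^2 - 5.7^2) / (2*9.81) = 2.8476 m


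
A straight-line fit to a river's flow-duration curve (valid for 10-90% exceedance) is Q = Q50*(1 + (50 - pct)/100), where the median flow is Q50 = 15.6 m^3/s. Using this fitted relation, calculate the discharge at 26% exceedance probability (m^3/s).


Q = 15.6 * (1 + (50 - 26)/100) = 19.3440 m^3/s


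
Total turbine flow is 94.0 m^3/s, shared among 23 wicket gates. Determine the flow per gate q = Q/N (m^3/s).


q = 94.0 / 23 = 4.0870 m^3/s


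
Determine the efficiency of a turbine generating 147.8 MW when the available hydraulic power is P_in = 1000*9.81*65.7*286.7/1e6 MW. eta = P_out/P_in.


P_in = 1000 * 9.81 * 65.7 * 286.7 / 1e6 = 184.7830 MW
eta = 147.8 / 184.7830 = 0.7999


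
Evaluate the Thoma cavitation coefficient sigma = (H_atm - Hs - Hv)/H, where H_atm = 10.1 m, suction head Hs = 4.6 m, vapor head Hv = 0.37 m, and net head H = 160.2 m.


sigma = (10.1 - 4.6 - 0.37) / 160.2 = 0.0320


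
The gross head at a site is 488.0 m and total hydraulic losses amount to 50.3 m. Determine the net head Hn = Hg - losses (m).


Hn = 488.0 - 50.3 = 437.7000 m


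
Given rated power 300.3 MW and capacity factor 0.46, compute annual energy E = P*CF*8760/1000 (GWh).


E = 300.3 * 0.46 * 8760 / 1000 = 1210.0889 GWh


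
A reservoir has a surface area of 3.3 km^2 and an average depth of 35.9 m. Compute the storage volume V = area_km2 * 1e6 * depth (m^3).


V = 3.3 * 1e6 * 35.9 = 1.1847e+08 m^3


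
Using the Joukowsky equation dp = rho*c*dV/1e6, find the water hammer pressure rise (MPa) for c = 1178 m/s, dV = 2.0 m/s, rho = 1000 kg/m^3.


dp = 1000 * 1178 * 2.0 / 1e6 = 2.3560 MPa


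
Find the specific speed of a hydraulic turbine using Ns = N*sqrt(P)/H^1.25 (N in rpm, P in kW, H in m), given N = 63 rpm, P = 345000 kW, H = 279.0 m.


Ns = 63 * 345000^0.5 / 279.0^1.25 = 32.4523


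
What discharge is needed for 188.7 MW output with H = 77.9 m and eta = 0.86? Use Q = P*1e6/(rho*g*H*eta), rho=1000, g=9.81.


Q = 188.7 * 1e6 / (1000 * 9.81 * 77.9 * 0.86) = 287.1223 m^3/s


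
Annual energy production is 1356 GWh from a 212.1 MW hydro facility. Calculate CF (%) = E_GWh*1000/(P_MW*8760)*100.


CF = 1356 * 1000 / (212.1 * 8760) * 100 = 72.9819 %


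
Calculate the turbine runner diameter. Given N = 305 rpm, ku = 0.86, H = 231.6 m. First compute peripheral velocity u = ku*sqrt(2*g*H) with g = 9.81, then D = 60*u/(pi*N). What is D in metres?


u = 0.86 * sqrt(2*9.81*231.6) = 57.9719 m/s
D = 60 * 57.9719 / (pi * 305) = 3.6301 m


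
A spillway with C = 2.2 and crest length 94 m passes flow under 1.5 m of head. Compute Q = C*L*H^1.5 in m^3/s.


Q = 2.2 * 94 * 1.5^1.5 = 379.9159 m^3/s


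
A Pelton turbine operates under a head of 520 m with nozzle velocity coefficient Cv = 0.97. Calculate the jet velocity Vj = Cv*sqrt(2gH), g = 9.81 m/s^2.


Vj = 0.97 * sqrt(2*9.81*520) = 97.9767 m/s


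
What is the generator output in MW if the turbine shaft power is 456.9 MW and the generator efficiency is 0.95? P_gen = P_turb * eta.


P_gen = 456.9 * 0.95 = 434.0550 MW


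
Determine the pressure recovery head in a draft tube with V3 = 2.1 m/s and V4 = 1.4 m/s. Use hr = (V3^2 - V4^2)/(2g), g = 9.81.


hr = (2.1^2 - 1.4^2) / (2*9.81) = 0.1249 m


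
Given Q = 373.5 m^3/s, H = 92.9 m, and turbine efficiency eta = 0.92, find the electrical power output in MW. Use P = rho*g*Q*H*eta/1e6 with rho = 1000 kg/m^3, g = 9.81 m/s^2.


P = 1000 * 9.81 * 373.5 * 92.9 * 0.92 / 1e6 = 313.1577 MW


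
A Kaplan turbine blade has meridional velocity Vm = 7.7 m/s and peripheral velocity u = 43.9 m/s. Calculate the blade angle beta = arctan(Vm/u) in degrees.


beta = arctan(7.7 / 43.9) = 9.9484 degrees


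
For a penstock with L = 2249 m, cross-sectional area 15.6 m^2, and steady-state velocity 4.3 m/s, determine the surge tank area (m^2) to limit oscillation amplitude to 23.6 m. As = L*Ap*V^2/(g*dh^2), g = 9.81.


As = 2249 * 15.6 * 4.3^2 / (9.81 * 23.6^2) = 118.7293 m^2


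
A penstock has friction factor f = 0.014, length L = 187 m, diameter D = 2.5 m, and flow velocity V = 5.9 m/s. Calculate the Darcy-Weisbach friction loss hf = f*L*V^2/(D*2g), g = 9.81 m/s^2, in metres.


hf = 0.014 * 187 * 5.9^2 / (2.5 * 2 * 9.81) = 1.8580 m


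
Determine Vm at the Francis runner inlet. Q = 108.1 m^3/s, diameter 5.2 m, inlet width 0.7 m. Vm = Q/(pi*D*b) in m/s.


Vm = 108.1 / (pi * 5.2 * 0.7) = 9.4531 m/s


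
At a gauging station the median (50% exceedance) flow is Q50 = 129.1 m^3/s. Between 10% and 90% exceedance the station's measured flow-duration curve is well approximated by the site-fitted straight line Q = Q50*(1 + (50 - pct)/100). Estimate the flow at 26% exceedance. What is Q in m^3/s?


Q = 129.1 * (1 + (50 - 26)/100) = 160.0840 m^3/s


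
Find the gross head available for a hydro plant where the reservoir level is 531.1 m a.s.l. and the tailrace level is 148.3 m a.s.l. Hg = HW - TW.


Hg = 531.1 - 148.3 = 382.8000 m


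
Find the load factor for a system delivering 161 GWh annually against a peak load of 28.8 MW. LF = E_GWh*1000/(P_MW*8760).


LF = 161 * 1000 / (28.8 * 8760) = 0.6382


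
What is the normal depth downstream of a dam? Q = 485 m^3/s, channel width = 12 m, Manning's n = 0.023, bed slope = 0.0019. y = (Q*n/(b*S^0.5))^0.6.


y = (485 * 0.023 / (12 * 0.0019^0.5))^0.6 = 6.2711 m


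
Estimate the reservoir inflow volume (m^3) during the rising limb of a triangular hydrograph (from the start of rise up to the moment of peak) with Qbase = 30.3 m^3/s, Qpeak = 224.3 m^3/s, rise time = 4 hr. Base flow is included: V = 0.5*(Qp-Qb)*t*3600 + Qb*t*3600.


V = 0.5*(224.3 - 30.3)*4*3600 + 30.3*4*3600 = 1.8331e+06 m^3


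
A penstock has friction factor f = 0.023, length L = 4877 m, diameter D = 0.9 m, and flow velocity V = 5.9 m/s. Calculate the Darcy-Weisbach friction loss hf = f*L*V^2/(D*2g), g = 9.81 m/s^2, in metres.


hf = 0.023 * 4877 * 5.9^2 / (0.9 * 2 * 9.81) = 221.1277 m


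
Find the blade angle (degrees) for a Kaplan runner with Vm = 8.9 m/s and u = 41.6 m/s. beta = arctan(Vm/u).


beta = arctan(8.9 / 41.6) = 12.0759 degrees


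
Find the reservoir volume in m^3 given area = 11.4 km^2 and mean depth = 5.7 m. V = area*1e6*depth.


V = 11.4 * 1e6 * 5.7 = 6.4980e+07 m^3


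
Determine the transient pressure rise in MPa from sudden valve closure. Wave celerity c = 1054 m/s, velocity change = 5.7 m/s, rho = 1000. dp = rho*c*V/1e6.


dp = 1000 * 1054 * 5.7 / 1e6 = 6.0078 MPa


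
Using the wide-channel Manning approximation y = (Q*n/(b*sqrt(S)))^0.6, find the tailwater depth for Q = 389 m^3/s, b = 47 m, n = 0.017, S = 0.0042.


y = (389 * 0.017 / (47 * 0.0042^0.5))^0.6 = 1.5922 m


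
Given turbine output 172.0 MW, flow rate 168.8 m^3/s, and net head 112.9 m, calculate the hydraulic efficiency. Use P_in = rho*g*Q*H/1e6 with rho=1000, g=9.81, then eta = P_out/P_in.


P_in = 1000 * 9.81 * 168.8 * 112.9 / 1e6 = 186.9543 MW
eta = 172.0 / 186.9543 = 0.9200


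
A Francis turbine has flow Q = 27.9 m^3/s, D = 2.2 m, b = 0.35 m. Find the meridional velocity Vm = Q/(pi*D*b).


Vm = 27.9 / (pi * 2.2 * 0.35) = 11.5336 m/s


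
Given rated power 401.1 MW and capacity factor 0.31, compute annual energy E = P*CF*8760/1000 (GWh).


E = 401.1 * 0.31 * 8760 / 1000 = 1089.2272 GWh


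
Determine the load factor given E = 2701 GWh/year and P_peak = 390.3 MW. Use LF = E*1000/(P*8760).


LF = 2701 * 1000 / (390.3 * 8760) = 0.7900


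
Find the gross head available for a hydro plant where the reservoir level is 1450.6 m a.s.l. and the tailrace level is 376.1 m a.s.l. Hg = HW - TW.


Hg = 1450.6 - 376.1 = 1074.5000 m


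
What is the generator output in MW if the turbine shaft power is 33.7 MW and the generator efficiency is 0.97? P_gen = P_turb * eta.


P_gen = 33.7 * 0.97 = 32.6890 MW


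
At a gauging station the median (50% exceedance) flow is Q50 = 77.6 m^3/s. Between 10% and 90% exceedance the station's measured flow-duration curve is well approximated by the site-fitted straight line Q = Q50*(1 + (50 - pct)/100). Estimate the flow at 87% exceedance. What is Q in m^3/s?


Q = 77.6 * (1 + (50 - 87)/100) = 48.8880 m^3/s


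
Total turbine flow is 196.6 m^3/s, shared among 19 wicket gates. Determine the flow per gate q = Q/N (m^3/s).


q = 196.6 / 19 = 10.3474 m^3/s


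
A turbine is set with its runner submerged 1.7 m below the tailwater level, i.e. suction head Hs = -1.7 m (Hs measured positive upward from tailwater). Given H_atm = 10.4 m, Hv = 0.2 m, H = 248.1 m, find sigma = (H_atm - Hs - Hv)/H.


sigma = (10.4 - (-1.7) - 0.2) / 248.1 = 0.0480


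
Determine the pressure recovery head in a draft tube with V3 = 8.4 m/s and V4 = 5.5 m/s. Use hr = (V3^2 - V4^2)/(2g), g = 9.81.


hr = (8.4^2 - 5.5^2) / (2*9.81) = 2.0545 m


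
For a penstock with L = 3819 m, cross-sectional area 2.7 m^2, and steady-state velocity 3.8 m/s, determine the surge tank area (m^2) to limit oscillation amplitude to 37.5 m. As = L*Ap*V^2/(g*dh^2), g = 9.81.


As = 3819 * 2.7 * 3.8^2 / (9.81 * 37.5^2) = 10.7932 m^2


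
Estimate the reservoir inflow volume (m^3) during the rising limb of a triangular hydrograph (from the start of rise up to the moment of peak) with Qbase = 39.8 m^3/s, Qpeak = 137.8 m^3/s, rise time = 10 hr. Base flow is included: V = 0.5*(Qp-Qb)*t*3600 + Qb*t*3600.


V = 0.5*(137.8 - 39.8)*10*3600 + 39.8*10*3600 = 3.1968e+06 m^3


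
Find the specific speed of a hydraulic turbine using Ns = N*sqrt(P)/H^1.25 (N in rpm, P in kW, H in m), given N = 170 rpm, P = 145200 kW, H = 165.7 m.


Ns = 170 * 145200^0.5 / 165.7^1.25 = 108.9630


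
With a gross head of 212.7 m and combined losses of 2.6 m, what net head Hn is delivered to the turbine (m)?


Hn = 212.7 - 2.6 = 210.1000 m


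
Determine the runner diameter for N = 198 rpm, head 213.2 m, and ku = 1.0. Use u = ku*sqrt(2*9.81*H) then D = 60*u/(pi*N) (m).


u = 1.0 * sqrt(2*9.81*213.2) = 64.6760 m/s
D = 60 * 64.6760 / (pi * 198) = 6.2385 m


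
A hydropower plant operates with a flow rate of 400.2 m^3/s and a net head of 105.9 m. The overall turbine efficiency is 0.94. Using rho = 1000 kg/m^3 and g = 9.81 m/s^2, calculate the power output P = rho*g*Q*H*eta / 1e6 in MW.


P = 1000 * 9.81 * 400.2 * 105.9 * 0.94 / 1e6 = 390.8138 MW


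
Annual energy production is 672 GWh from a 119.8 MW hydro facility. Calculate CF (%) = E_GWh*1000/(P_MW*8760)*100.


CF = 672 * 1000 / (119.8 * 8760) * 100 = 64.0337 %


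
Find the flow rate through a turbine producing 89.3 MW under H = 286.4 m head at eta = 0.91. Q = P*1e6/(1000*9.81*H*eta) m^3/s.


Q = 89.3 * 1e6 / (1000 * 9.81 * 286.4 * 0.91) = 34.9275 m^3/s


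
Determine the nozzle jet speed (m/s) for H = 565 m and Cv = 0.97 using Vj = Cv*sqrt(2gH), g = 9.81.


Vj = 0.97 * sqrt(2*9.81*565) = 102.1281 m/s


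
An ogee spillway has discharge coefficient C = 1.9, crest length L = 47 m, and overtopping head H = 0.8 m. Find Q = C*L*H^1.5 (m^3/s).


Q = 1.9 * 47 * 0.8^1.5 = 63.8979 m^3/s


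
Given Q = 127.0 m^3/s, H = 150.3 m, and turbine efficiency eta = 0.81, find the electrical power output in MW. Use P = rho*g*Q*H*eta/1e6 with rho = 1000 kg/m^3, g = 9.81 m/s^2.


P = 1000 * 9.81 * 127.0 * 150.3 * 0.81 / 1e6 = 151.6760 MW


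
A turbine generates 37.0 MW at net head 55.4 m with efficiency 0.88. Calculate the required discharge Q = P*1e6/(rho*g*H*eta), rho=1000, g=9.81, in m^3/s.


Q = 37.0 * 1e6 / (1000 * 9.81 * 55.4 * 0.88) = 77.3642 m^3/s


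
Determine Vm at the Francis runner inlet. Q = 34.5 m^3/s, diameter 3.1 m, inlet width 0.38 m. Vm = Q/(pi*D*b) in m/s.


Vm = 34.5 / (pi * 3.1 * 0.38) = 9.3223 m/s


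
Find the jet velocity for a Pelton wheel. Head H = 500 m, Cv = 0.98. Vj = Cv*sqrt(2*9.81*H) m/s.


Vj = 0.98 * sqrt(2*9.81*500) = 97.0645 m/s


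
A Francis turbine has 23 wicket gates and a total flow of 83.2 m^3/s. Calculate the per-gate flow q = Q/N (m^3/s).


q = 83.2 / 23 = 3.6174 m^3/s


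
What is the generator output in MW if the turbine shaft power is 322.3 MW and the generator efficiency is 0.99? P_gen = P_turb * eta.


P_gen = 322.3 * 0.99 = 319.0770 MW


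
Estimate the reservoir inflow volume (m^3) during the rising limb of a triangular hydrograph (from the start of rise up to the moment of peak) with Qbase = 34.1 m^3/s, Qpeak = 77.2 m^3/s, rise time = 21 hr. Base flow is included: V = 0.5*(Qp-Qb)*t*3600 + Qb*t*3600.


V = 0.5*(77.2 - 34.1)*21*3600 + 34.1*21*3600 = 4.2071e+06 m^3


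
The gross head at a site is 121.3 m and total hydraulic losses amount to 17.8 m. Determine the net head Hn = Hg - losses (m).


Hn = 121.3 - 17.8 = 103.5000 m


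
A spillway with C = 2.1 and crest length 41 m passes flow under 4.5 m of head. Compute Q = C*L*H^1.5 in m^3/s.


Q = 2.1 * 41 * 4.5^1.5 = 821.9056 m^3/s


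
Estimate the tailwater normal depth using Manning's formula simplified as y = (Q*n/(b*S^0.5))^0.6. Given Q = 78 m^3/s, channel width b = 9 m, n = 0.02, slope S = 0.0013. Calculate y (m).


y = (78 * 0.02 / (9 * 0.0013^0.5))^0.6 = 2.5653 m


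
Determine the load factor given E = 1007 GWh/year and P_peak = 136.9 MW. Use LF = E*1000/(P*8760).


LF = 1007 * 1000 / (136.9 * 8760) = 0.8397


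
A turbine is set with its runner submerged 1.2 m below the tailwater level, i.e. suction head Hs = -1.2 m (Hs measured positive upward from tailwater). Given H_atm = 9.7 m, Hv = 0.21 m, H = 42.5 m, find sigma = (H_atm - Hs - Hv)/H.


sigma = (9.7 - (-1.2) - 0.21) / 42.5 = 0.2515


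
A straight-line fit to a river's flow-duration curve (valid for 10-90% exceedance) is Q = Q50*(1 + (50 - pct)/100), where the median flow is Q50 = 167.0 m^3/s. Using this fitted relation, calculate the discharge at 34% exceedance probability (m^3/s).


Q = 167.0 * (1 + (50 - 34)/100) = 193.7200 m^3/s


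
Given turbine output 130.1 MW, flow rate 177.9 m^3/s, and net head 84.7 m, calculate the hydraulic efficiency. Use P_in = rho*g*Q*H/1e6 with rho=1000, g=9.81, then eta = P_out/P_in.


P_in = 1000 * 9.81 * 177.9 * 84.7 / 1e6 = 147.8184 MW
eta = 130.1 / 147.8184 = 0.8801


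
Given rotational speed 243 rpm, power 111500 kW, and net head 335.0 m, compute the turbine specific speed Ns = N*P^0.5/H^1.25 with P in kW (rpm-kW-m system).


Ns = 243 * 111500^0.5 / 335.0^1.25 = 56.6158


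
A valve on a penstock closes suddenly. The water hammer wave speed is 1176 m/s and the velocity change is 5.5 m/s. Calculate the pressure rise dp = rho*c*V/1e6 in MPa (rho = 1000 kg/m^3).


dp = 1000 * 1176 * 5.5 / 1e6 = 6.4680 MPa


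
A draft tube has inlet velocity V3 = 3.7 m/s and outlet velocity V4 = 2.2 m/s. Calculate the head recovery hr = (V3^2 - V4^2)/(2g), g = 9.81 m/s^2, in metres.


hr = (3.7^2 - 2.2^2) / (2*9.81) = 0.4511 m


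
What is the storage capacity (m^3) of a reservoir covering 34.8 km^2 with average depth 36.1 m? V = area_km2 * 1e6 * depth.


V = 34.8 * 1e6 * 36.1 = 1.2563e+09 m^3


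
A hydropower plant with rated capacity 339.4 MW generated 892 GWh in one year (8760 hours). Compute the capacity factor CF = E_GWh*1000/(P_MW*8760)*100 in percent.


CF = 892 * 1000 / (339.4 * 8760) * 100 = 30.0019 %


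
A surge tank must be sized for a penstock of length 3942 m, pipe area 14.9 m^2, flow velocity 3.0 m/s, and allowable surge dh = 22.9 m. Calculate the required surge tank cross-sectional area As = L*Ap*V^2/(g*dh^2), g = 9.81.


As = 3942 * 14.9 * 3.0^2 / (9.81 * 22.9^2) = 102.7556 m^2


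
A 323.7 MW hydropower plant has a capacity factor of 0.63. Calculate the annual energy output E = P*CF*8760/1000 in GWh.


E = 323.7 * 0.63 * 8760 / 1000 = 1786.4356 GWh


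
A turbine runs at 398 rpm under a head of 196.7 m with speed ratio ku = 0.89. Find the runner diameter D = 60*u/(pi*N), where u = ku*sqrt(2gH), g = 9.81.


u = 0.89 * sqrt(2*9.81*196.7) = 55.2894 m/s
D = 60 * 55.2894 / (pi * 398) = 2.6531 m


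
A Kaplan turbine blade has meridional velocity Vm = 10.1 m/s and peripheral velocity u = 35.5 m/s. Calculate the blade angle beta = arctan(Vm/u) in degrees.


beta = arctan(10.1 / 35.5) = 15.8814 degrees


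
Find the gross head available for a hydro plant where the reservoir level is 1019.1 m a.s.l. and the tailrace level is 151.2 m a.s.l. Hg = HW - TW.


Hg = 1019.1 - 151.2 = 867.9000 m


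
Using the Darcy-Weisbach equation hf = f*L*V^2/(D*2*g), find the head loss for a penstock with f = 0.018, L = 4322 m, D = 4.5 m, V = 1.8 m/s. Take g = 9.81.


hf = 0.018 * 4322 * 1.8^2 / (4.5 * 2 * 9.81) = 2.8549 m


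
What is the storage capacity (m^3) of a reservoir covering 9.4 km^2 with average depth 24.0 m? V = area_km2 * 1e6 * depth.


V = 9.4 * 1e6 * 24.0 = 2.2560e+08 m^3


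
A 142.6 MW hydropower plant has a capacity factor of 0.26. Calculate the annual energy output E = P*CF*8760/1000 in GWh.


E = 142.6 * 0.26 * 8760 / 1000 = 324.7858 GWh


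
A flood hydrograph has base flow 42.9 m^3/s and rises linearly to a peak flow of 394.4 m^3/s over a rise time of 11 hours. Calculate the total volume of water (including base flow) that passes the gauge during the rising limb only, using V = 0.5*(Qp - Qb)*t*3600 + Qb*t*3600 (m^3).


V = 0.5*(394.4 - 42.9)*11*3600 + 42.9*11*3600 = 8.6585e+06 m^3


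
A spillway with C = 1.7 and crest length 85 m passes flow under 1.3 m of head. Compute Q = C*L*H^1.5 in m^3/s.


Q = 1.7 * 85 * 1.3^1.5 = 214.1820 m^3/s


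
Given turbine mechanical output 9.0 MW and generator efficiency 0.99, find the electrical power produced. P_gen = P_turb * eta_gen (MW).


P_gen = 9.0 * 0.99 = 8.9100 MW


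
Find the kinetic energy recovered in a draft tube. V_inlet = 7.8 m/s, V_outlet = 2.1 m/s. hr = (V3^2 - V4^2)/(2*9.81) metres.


hr = (7.8^2 - 2.1^2) / (2*9.81) = 2.8761 m


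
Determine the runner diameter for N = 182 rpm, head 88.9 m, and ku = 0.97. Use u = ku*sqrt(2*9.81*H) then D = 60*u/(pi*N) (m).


u = 0.97 * sqrt(2*9.81*88.9) = 40.5109 m/s
D = 60 * 40.5109 / (pi * 182) = 4.2511 m


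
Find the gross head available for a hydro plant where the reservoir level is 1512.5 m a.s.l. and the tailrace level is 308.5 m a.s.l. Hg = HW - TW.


Hg = 1512.5 - 308.5 = 1204.0000 m


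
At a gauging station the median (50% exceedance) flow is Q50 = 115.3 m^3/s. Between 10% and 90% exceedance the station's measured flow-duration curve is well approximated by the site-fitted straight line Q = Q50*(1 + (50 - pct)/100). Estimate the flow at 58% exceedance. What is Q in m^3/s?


Q = 115.3 * (1 + (50 - 58)/100) = 106.0760 m^3/s


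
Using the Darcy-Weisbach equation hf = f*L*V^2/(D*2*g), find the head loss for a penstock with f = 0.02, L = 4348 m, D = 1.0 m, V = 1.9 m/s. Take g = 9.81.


hf = 0.02 * 4348 * 1.9^2 / (1.0 * 2 * 9.81) = 16.0003 m


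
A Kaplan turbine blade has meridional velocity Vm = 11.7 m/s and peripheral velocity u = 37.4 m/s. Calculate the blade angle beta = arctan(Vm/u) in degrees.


beta = arctan(11.7 / 37.4) = 17.3715 degrees


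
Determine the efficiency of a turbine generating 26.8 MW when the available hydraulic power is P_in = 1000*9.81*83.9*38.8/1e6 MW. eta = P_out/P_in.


P_in = 1000 * 9.81 * 83.9 * 38.8 / 1e6 = 31.9347 MW
eta = 26.8 / 31.9347 = 0.8392


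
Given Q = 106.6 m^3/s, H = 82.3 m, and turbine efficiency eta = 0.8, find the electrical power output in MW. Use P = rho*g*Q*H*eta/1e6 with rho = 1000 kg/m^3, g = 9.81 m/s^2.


P = 1000 * 9.81 * 106.6 * 82.3 * 0.8 / 1e6 = 68.8519 MW


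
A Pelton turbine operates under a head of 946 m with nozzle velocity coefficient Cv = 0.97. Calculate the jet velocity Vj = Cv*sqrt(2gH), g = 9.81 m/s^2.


Vj = 0.97 * sqrt(2*9.81*946) = 132.1499 m/s


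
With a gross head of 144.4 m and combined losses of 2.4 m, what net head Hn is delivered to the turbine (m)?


Hn = 144.4 - 2.4 = 142.0000 m


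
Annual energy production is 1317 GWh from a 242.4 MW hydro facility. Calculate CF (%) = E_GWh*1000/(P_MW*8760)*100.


CF = 1317 * 1000 / (242.4 * 8760) * 100 = 62.0225 %


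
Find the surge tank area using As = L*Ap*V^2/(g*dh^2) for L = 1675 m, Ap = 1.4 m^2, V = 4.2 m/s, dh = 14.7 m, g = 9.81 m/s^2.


As = 1675 * 1.4 * 4.2^2 / (9.81 * 14.7^2) = 19.5136 m^2


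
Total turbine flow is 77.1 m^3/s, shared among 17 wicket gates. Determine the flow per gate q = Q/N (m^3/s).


q = 77.1 / 17 = 4.5353 m^3/s


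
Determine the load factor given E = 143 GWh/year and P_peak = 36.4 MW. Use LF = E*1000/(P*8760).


LF = 143 * 1000 / (36.4 * 8760) = 0.4485


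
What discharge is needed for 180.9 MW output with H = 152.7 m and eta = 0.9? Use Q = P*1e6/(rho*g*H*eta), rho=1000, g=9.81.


Q = 180.9 * 1e6 / (1000 * 9.81 * 152.7 * 0.9) = 134.1801 m^3/s


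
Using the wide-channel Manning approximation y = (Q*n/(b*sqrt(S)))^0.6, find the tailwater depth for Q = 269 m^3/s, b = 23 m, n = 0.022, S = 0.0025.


y = (269 * 0.022 / (23 * 0.0025^0.5))^0.6 = 2.6723 m


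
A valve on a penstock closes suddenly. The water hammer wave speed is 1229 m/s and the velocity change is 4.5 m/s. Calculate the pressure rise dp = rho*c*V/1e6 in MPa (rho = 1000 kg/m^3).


dp = 1000 * 1229 * 4.5 / 1e6 = 5.5305 MPa


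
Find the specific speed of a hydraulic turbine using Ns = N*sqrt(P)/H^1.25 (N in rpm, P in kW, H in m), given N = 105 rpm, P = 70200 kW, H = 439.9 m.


Ns = 105 * 70200^0.5 / 439.9^1.25 = 13.8091


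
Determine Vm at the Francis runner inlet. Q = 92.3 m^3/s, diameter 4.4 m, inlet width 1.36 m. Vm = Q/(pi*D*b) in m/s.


Vm = 92.3 / (pi * 4.4 * 1.36) = 4.9098 m/s


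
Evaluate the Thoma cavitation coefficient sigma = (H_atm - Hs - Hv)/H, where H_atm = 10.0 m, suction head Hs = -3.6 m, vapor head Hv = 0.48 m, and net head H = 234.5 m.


sigma = (10.0 - (-3.6) - 0.48) / 234.5 = 0.0559


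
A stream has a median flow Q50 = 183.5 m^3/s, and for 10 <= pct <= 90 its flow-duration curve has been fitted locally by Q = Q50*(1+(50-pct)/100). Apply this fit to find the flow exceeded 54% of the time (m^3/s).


Q = 183.5 * (1 + (50 - 54)/100) = 176.1600 m^3/s


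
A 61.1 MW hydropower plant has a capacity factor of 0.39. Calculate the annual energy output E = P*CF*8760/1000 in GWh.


E = 61.1 * 0.39 * 8760 / 1000 = 208.7420 GWh


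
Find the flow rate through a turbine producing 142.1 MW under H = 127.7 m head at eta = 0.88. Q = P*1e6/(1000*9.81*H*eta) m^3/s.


Q = 142.1 * 1e6 / (1000 * 9.81 * 127.7 * 0.88) = 128.8996 m^3/s


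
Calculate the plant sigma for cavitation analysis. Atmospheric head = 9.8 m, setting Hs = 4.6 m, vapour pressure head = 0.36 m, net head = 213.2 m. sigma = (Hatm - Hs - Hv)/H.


sigma = (9.8 - 4.6 - 0.36) / 213.2 = 0.0227


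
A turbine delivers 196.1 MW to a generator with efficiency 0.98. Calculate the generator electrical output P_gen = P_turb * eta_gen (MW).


P_gen = 196.1 * 0.98 = 192.1780 MW


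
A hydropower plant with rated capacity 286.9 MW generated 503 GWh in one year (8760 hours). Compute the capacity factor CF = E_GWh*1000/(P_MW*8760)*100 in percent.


CF = 503 * 1000 / (286.9 * 8760) * 100 = 20.0140 %


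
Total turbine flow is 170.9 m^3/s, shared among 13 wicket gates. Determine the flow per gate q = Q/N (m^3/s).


q = 170.9 / 13 = 13.1462 m^3/s


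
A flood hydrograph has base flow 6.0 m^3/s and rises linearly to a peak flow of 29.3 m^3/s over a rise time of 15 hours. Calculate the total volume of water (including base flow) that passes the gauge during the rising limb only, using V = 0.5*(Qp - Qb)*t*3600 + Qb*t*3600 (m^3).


V = 0.5*(29.3 - 6.0)*15*3600 + 6.0*15*3600 = 953100.0000 m^3


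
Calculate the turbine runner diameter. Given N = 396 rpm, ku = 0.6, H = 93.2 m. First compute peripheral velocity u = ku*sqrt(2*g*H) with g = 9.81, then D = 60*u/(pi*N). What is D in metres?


u = 0.6 * sqrt(2*9.81*93.2) = 25.6572 m/s
D = 60 * 25.6572 / (pi * 396) = 1.2374 m


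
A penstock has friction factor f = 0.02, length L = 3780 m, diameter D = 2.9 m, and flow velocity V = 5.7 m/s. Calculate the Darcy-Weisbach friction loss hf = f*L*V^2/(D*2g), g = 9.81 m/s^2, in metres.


hf = 0.02 * 3780 * 5.7^2 / (2.9 * 2 * 9.81) = 43.1693 m


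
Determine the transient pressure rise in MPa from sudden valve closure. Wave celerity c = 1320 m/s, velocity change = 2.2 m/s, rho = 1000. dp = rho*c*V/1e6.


dp = 1000 * 1320 * 2.2 / 1e6 = 2.9040 MPa


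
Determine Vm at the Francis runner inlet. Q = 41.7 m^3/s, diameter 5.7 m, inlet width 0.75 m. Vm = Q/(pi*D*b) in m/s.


Vm = 41.7 / (pi * 5.7 * 0.75) = 3.1049 m/s


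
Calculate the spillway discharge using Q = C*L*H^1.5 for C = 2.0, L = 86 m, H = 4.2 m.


Q = 2.0 * 86 * 4.2^1.5 = 1480.4794 m^3/s


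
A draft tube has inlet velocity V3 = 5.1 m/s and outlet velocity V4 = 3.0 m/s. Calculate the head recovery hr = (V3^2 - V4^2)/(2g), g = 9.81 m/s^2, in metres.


hr = (5.1^2 - 3.0^2) / (2*9.81) = 0.8670 m


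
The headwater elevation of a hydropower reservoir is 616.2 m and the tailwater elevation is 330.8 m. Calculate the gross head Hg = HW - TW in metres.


Hg = 616.2 - 330.8 = 285.4000 m


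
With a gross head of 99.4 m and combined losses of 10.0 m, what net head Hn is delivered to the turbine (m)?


Hn = 99.4 - 10.0 = 89.4000 m


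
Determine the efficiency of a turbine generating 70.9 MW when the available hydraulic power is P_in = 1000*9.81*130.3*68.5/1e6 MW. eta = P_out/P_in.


P_in = 1000 * 9.81 * 130.3 * 68.5 / 1e6 = 87.5596 MW
eta = 70.9 / 87.5596 = 0.8097


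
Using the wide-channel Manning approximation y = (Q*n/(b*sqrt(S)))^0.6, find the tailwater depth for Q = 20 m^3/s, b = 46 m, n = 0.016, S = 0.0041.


y = (20 * 0.016 / (46 * 0.0041^0.5))^0.6 = 0.2640 m


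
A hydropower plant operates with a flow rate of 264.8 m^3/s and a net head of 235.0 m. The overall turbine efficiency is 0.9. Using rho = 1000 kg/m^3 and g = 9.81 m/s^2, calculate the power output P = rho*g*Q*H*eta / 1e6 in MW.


P = 1000 * 9.81 * 264.8 * 235.0 * 0.9 / 1e6 = 549.4110 MW


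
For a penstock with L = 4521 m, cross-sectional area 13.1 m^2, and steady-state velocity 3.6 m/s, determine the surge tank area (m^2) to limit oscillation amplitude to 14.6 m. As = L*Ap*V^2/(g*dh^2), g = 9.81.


As = 4521 * 13.1 * 3.6^2 / (9.81 * 14.6^2) = 367.0592 m^2


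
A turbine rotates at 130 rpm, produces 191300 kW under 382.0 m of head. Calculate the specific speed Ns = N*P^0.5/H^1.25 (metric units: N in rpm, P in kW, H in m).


Ns = 130 * 191300^0.5 / 382.0^1.25 = 33.6683


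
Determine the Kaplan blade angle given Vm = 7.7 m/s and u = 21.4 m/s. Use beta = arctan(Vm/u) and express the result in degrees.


beta = arctan(7.7 / 21.4) = 19.7894 degrees


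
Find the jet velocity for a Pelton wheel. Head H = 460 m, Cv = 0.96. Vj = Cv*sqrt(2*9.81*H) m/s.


Vj = 0.96 * sqrt(2*9.81*460) = 91.2010 m/s


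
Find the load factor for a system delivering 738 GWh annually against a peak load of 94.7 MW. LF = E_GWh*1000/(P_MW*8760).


LF = 738 * 1000 / (94.7 * 8760) = 0.8896


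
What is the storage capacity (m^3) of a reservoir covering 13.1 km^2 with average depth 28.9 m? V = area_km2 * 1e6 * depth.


V = 13.1 * 1e6 * 28.9 = 3.7859e+08 m^3


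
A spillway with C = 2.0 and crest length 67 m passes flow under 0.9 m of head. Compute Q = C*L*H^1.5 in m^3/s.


Q = 2.0 * 67 * 0.9^1.5 = 114.4112 m^3/s


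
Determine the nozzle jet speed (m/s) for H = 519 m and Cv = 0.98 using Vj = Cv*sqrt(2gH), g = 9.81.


Vj = 0.98 * sqrt(2*9.81*519) = 98.8916 m/s


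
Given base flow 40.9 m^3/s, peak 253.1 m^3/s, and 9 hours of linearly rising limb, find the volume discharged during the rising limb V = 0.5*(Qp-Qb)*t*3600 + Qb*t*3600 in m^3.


V = 0.5*(253.1 - 40.9)*9*3600 + 40.9*9*3600 = 4.7628e+06 m^3


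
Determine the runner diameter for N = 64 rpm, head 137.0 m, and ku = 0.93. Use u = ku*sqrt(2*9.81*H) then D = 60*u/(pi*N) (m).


u = 0.93 * sqrt(2*9.81*137.0) = 48.2162 m/s
D = 60 * 48.2162 / (pi * 64) = 14.3885 m


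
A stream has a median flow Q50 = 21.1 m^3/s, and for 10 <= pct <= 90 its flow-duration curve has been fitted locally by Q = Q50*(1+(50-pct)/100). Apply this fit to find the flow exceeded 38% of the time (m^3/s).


Q = 21.1 * (1 + (50 - 38)/100) = 23.6320 m^3/s


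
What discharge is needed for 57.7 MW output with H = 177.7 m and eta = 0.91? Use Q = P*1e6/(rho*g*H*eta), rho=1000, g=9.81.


Q = 57.7 * 1e6 / (1000 * 9.81 * 177.7 * 0.91) = 36.3729 m^3/s


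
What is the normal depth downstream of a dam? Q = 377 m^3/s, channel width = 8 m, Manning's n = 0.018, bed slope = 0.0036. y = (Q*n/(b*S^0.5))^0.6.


y = (377 * 0.018 / (8 * 0.0036^0.5))^0.6 = 4.9003 m


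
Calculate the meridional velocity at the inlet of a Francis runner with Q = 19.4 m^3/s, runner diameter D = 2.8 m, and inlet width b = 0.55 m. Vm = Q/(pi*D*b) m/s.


Vm = 19.4 / (pi * 2.8 * 0.55) = 4.0099 m/s


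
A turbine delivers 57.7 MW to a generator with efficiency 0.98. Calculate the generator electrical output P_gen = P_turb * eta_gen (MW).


P_gen = 57.7 * 0.98 = 56.5460 MW


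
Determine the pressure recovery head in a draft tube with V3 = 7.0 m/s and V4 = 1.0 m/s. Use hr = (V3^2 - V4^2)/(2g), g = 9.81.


hr = (7.0^2 - 1.0^2) / (2*9.81) = 2.4465 m


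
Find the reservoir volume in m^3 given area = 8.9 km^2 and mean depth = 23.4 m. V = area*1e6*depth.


V = 8.9 * 1e6 * 23.4 = 2.0826e+08 m^3


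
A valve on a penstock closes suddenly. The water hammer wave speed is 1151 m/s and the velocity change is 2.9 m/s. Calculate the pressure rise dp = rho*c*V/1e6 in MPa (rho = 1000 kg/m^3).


dp = 1000 * 1151 * 2.9 / 1e6 = 3.3379 MPa


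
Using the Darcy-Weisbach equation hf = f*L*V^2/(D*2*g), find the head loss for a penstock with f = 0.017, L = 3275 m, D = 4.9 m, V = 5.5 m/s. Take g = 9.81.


hf = 0.017 * 3275 * 5.5^2 / (4.9 * 2 * 9.81) = 17.5182 m


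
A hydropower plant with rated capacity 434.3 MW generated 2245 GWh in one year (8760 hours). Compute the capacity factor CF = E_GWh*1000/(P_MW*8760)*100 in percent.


CF = 2245 * 1000 / (434.3 * 8760) * 100 = 59.0096 %


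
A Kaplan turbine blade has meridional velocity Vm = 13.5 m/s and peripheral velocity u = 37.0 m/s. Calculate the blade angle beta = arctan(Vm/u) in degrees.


beta = arctan(13.5 / 37.0) = 20.0452 degrees


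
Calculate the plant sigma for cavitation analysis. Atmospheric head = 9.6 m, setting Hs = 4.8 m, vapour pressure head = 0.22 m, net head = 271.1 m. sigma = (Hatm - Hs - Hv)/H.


sigma = (9.6 - 4.8 - 0.22) / 271.1 = 0.0169


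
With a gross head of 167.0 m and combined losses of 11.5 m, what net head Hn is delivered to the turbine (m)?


Hn = 167.0 - 11.5 = 155.5000 m


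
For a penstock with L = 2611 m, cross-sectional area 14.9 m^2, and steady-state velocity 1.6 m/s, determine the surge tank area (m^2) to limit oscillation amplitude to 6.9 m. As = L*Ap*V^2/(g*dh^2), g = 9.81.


As = 2611 * 14.9 * 1.6^2 / (9.81 * 6.9^2) = 213.2386 m^2


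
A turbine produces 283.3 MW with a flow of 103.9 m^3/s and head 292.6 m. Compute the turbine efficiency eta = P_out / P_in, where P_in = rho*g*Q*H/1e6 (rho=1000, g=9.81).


P_in = 1000 * 9.81 * 103.9 * 292.6 / 1e6 = 298.2352 MW
eta = 283.3 / 298.2352 = 0.9499


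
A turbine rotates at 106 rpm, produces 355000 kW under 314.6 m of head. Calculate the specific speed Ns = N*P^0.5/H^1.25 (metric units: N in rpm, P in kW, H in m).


Ns = 106 * 355000^0.5 / 314.6^1.25 = 47.6674


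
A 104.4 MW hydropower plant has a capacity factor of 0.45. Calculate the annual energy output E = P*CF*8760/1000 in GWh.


E = 104.4 * 0.45 * 8760 / 1000 = 411.5448 GWh


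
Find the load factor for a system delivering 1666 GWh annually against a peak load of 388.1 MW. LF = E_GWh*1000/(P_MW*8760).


LF = 1666 * 1000 / (388.1 * 8760) = 0.4900


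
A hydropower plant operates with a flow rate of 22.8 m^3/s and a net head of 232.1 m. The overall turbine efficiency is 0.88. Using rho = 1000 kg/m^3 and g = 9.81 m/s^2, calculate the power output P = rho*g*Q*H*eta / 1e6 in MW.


P = 1000 * 9.81 * 22.8 * 232.1 * 0.88 / 1e6 = 45.6837 MW


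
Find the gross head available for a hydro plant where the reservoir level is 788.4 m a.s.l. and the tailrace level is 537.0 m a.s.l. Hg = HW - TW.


Hg = 788.4 - 537.0 = 251.4000 m


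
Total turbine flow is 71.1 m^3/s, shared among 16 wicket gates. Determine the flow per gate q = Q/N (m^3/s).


q = 71.1 / 16 = 4.4437 m^3/s


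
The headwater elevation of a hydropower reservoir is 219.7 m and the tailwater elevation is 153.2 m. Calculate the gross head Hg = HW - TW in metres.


Hg = 219.7 - 153.2 = 66.5000 m


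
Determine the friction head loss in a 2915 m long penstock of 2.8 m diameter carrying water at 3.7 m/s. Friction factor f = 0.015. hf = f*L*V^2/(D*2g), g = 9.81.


hf = 0.015 * 2915 * 3.7^2 / (2.8 * 2 * 9.81) = 10.8962 m


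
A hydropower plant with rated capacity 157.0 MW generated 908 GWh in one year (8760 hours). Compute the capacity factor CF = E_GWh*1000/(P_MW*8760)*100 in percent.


CF = 908 * 1000 / (157.0 * 8760) * 100 = 66.0210 %


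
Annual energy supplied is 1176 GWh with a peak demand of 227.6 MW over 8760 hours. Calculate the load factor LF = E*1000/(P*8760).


LF = 1176 * 1000 / (227.6 * 8760) = 0.5898


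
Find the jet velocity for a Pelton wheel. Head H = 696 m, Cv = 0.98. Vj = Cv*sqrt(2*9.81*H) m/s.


Vj = 0.98 * sqrt(2*9.81*696) = 114.5197 m/s


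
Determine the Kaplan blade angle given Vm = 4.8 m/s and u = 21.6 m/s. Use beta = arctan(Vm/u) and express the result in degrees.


beta = arctan(4.8 / 21.6) = 12.5288 degrees


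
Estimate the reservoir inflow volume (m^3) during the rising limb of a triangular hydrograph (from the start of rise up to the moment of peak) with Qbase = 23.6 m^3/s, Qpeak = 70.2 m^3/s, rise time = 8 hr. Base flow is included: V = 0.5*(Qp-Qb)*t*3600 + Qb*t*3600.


V = 0.5*(70.2 - 23.6)*8*3600 + 23.6*8*3600 = 1.3507e+06 m^3


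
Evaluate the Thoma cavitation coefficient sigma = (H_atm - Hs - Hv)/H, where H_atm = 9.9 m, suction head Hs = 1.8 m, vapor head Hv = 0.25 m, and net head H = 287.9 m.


sigma = (9.9 - 1.8 - 0.25) / 287.9 = 0.0273


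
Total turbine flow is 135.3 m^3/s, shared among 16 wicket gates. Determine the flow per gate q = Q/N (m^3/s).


q = 135.3 / 16 = 8.4563 m^3/s


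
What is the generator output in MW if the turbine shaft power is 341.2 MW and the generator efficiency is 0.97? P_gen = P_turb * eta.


P_gen = 341.2 * 0.97 = 330.9640 MW


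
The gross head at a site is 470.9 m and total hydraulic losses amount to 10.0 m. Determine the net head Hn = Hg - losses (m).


Hn = 470.9 - 10.0 = 460.9000 m


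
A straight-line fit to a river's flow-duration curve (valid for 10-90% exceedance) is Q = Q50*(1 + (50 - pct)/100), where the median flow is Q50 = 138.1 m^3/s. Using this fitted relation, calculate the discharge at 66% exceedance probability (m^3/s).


Q = 138.1 * (1 + (50 - 66)/100) = 116.0040 m^3/s


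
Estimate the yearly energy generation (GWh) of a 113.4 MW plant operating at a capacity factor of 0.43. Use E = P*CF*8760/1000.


E = 113.4 * 0.43 * 8760 / 1000 = 427.1551 GWh


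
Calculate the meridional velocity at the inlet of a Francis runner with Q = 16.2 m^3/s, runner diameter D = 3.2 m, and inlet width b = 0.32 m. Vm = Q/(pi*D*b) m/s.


Vm = 16.2 / (pi * 3.2 * 0.32) = 5.0358 m/s


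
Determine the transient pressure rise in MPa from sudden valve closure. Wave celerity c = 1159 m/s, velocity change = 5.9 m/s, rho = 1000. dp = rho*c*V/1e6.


dp = 1000 * 1159 * 5.9 / 1e6 = 6.8381 MPa


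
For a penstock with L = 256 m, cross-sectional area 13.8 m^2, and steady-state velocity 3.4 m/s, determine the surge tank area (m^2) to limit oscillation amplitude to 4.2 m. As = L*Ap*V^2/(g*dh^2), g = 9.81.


As = 256 * 13.8 * 3.4^2 / (9.81 * 4.2^2) = 235.9985 m^2
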